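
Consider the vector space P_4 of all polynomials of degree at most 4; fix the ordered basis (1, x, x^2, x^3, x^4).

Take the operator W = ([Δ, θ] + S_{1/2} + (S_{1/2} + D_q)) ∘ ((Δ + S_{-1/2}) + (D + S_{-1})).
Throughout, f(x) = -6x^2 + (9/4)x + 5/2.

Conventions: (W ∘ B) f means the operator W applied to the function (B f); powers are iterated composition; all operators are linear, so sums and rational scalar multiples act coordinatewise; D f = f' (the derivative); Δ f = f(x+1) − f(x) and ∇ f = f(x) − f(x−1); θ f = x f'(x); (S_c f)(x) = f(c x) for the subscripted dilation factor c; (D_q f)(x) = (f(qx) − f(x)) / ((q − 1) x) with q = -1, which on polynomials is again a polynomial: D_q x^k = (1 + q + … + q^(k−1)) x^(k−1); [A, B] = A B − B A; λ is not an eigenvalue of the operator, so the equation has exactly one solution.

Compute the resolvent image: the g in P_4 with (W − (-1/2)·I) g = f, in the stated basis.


g(x) = -(16/3)x^2 - (443/12)x + 1273/54

write g with unknown coordinates in the stated basis and equate coefficients in (W − (-1/2)·I) g = f
solving from the highest basis element down gives g = -(16/3)x^2 - (443/12)x + 1273/54
check: W g = -(10/3)x^2 + (497/24)x - 1003/108
so W g − (-1/2)·g = -6x^2 + (9/4)x + 5/2 = f ✓


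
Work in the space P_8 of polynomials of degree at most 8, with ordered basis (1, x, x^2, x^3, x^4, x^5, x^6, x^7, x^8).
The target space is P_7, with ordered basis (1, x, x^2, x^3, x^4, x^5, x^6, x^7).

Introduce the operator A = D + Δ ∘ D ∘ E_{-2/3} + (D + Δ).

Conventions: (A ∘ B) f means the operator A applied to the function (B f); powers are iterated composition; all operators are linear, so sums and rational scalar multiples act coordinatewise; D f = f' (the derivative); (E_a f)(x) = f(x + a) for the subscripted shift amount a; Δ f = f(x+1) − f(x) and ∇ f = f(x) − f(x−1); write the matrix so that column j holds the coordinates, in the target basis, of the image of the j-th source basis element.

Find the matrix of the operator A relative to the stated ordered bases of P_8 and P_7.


the matrix is [[0, 3, 3, 0, 7/3, 2/27, 49/27, 32/81, 1073/729]; [0, 0, 6, 9, 0, 35/3, 4/9, 343/27, 256/81]; [0, 0, 0, 9, 18, 0, 35, 14/9, 1372/27]; [0, 0, 0, 0, 12, 30, 0, 245/3, 112/27]; [0, 0, 0, 0, 0, 15, 45, 0, 490/3]; [0, 0, 0, 0, 0, 0, 18, 63, 0]; [0, 0, 0, 0, 0, 0, 0, 21, 84]; [0, 0, 0, 0, 0, 0, 0, 0, 24]] (rows listed top to bottom)

image of 1: 0
image of x: 3
image of x^2: 6x + 3
image of x^3: 9x^2 + 9x
image of x^4: 12x^3 + 18x^2 + 7/3
image of x^5: 15x^4 + 30x^3 + (35/3)x + 2/27
image of x^6: 18x^5 + 45x^4 + 35x^2 + (4/9)x + 49/27
image of x^7: 21x^6 + 63x^5 + (245/3)x^3 + (14/9)x^2 + (343/27)x + 32/81
image of x^8: 24x^7 + 84x^6 + (490/3)x^4 + (112/27)x^3 + (1372/27)x^2 + (256/81)x + 1073/729
each image's coordinates form column j of the matrix


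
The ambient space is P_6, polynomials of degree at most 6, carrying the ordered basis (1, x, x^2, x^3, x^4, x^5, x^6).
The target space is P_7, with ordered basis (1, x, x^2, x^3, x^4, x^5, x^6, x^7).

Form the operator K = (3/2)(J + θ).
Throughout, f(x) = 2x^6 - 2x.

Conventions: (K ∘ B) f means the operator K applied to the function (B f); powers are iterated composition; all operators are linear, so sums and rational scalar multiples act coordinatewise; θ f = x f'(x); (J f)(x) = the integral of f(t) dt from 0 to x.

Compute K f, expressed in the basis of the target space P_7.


g(x) = (3/7)x^7 + 18x^6 - (3/2)x^2 - 3x

J f = (2/7)x^7 - x^2
θ f = 12x^6 - 2x
(J + θ) f = (2/7)x^7 + 12x^6 - x^2 - 2x
((3/2)(J + θ)) f = (3/7)x^7 + 18x^6 - (3/2)x^2 - 3x


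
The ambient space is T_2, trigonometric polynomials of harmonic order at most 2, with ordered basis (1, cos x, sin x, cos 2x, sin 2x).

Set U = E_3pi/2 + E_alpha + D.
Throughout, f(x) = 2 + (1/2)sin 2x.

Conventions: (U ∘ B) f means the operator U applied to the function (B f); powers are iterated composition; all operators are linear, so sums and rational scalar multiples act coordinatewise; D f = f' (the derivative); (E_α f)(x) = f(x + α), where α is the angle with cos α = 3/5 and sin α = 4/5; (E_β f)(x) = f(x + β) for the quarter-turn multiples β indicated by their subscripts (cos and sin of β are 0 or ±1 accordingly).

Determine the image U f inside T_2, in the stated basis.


the image equals g(x) = 4 + (37/25)cos 2x - (16/25)sin 2x

E_3pi/2 f = 2 - (1/2)sin 2x
E_alpha f = 2 + (12/25)cos 2x - (7/50)sin 2x
D f = cos 2x
(E_3pi/2 + E_alpha + D) f = 4 + (37/25)cos 2x - (16/25)sin 2x


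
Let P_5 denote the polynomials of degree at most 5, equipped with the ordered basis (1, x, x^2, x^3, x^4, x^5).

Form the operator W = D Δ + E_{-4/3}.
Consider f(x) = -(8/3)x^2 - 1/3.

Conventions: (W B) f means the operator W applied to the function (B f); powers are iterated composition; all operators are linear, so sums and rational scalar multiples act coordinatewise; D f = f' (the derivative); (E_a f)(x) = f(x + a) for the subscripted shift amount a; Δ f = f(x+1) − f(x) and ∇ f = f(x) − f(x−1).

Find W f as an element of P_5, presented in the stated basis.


the result is g(x) = -(8/3)x^2 + (64/9)x - 281/27

Δ f = -(16/3)x - 8/3
D Δ f = -16/3
E_{-4/3} f = -(8/3)x^2 + (64/9)x - 137/27
(D Δ + E_{-4/3}) f = -(8/3)x^2 + (64/9)x - 281/27


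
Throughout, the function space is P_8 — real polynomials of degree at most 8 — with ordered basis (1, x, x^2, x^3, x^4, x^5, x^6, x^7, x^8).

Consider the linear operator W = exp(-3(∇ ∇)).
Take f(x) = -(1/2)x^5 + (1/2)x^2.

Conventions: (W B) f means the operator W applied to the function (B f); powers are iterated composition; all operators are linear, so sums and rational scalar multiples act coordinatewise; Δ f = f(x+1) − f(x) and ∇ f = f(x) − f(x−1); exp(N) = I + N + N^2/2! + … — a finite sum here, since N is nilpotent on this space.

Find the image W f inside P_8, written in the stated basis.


order-1 term: 30x^3 - 90x^2 + 105x - 48
order-2 term: -270x + 540
the series for exp(-3(∇ ∇)) f terminates at order 2
exp(-3(∇ ∇)) f = -(1/2)x^5 + 30x^3 - (179/2)x^2 - 165x + 492

the result is g(x) = -(1/2)x^5 + 30x^3 - (179/2)x^2 - 165x + 492


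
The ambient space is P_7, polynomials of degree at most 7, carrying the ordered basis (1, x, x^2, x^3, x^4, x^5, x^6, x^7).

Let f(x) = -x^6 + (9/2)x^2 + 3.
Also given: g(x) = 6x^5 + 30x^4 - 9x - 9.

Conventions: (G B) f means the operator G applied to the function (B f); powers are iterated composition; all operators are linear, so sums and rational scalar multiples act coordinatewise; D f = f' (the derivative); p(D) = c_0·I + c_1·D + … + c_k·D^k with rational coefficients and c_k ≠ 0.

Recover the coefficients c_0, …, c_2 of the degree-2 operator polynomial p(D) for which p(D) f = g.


D^0 f = -x^6 + (9/2)x^2 + 3
D^1 f = -6x^5 + 9x
D^2 f = -30x^4 + 9
matching coefficients of g against c_0 f + c_1 Df + … from the top degree down determines the c_i
solution: c_0 = 0, c_1 = -1, c_2 = -1

p(D) = -D − D^2, i.e. c_0 = 0, c_1 = -1, c_2 = -1


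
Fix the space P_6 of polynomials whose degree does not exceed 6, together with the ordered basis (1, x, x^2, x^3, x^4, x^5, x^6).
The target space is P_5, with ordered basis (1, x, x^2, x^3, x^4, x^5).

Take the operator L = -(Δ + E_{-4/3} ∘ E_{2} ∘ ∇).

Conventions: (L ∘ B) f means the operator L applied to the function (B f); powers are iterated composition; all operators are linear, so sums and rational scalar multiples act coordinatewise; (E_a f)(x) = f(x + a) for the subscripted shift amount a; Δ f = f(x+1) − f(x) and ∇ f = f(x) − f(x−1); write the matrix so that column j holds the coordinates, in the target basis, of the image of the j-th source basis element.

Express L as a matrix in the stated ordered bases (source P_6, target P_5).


the matrix is [[0, -2, -4/3, -4/3, -32/27, -92/81, -88/81]; [0, 0, -4, -4, -16/3, -160/27, -184/27]; [0, 0, 0, -6, -8, -40/3, -160/9]; [0, 0, 0, 0, -8, -40/3, -80/3]; [0, 0, 0, 0, 0, -10, -20]; [0, 0, 0, 0, 0, 0, -12]] (rows listed top to bottom)

image of 1: 0
image of x: -2
image of x^2: -4x - 4/3
image of x^3: -6x^2 - 4x - 4/3
image of x^4: -8x^3 - 8x^2 - (16/3)x - 32/27
image of x^5: -10x^4 - (40/3)x^3 - (40/3)x^2 - (160/27)x - 92/81
image of x^6: -12x^5 - 20x^4 - (80/3)x^3 - (160/9)x^2 - (184/27)x - 88/81
each image's coordinates form column j of the matrix


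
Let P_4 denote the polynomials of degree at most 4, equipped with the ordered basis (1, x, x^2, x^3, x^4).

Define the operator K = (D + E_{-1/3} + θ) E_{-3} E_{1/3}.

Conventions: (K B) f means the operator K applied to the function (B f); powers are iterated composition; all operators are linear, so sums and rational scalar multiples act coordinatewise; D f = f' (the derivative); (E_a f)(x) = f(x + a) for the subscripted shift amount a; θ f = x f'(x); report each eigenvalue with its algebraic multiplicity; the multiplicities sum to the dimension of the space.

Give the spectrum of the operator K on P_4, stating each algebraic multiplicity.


λ = 1 (multiplicity 1), λ = 2 (multiplicity 1), λ = 3 (multiplicity 1), λ = 4 (multiplicity 1), λ = 5 (multiplicity 1)

image of 1: 1
image of x: 2x - 2
image of x^2: 3x^2 - (28/3)x + 11/3
image of x^3: 4x^3 - 22x^2 + (97/3)x - 17/3
image of x^4: 5x^4 - 40x^3 + (322/3)x^2 - (2660/27)x + 139/27
the matrix is upper triangular; its diagonal is (1, 2, 3, 4, 5)
for a triangular matrix the eigenvalues are the diagonal entries, with algebraic multiplicity their repetition count


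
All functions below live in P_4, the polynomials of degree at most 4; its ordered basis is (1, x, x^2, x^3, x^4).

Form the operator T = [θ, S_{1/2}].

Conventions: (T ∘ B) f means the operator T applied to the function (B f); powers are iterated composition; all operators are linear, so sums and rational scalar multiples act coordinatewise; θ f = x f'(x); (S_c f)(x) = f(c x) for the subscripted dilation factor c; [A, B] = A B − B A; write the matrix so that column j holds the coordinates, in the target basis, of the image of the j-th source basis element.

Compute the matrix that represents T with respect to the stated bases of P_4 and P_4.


the matrix is [[0, 0, 0, 0, 0]; [0, 0, 0, 0, 0]; [0, 0, 0, 0, 0]; [0, 0, 0, 0, 0]; [0, 0, 0, 0, 0]] (rows listed top to bottom)

image of 1: 0
image of x: 0
image of x^2: 0
image of x^3: 0
image of x^4: 0
each image's coordinates form column j of the matrix


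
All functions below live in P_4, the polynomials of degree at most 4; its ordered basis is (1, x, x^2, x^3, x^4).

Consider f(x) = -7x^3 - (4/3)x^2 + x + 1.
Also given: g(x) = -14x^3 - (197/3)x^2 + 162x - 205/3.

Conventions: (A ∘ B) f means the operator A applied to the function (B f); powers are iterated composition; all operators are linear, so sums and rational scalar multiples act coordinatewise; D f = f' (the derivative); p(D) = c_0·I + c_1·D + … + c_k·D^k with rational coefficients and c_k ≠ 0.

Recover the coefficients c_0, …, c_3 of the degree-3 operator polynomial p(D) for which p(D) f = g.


p(D) = 2·I + 3·D − 4·D^2 + 2·D^3, i.e. c_0 = 2, c_1 = 3, c_2 = -4, c_3 = 2

D^0 f = -7x^3 - (4/3)x^2 + x + 1
D^1 f = -21x^2 - (8/3)x + 1
D^2 f = -42x - 8/3
D^3 f = -42
matching coefficients of g against c_0 f + c_1 Df + … from the top degree down determines the c_i
solution: c_0 = 2, c_1 = 3, c_2 = -4, c_3 = 2


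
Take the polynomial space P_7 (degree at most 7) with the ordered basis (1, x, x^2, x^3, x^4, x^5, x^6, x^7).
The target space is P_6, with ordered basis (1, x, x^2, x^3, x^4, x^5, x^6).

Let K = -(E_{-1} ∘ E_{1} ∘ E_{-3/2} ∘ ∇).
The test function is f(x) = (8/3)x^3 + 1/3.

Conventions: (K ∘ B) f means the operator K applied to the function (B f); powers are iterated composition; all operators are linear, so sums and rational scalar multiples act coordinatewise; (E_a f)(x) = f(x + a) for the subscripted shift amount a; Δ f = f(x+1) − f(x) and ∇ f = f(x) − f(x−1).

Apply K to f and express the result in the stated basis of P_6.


g(x) = -8x^2 + 32x - 98/3

∇ f = 8x^2 - 8x + 8/3
E_{-3/2} ∇ f = 8x^2 - 32x + 98/3
E_{1} E_{-3/2} ∇ f = 8x^2 - 16x + 26/3
E_{-1} E_{1} E_{-3/2} ∇ f = 8x^2 - 32x + 98/3
(-(E_{-1} ∘ E_{1} ∘ E_{-3/2} ∘ ∇)) f = -8x^2 + 32x - 98/3


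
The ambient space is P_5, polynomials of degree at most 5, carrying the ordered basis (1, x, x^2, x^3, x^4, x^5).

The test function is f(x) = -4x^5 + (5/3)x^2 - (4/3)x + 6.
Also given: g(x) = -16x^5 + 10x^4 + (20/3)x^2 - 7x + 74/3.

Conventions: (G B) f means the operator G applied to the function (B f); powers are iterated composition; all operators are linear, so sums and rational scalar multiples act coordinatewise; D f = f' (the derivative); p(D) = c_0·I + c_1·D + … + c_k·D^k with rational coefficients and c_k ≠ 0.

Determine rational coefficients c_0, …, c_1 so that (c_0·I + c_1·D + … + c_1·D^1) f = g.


D^0 f = -4x^5 + (5/3)x^2 - (4/3)x + 6
D^1 f = -20x^4 + (10/3)x - 4/3
matching coefficients of g against c_0 f + c_1 Df + … from the top degree down determines the c_i
solution: c_0 = 4, c_1 = -1/2

p(D) = 4·I − (1/2)·D, i.e. c_0 = 4, c_1 = -1/2


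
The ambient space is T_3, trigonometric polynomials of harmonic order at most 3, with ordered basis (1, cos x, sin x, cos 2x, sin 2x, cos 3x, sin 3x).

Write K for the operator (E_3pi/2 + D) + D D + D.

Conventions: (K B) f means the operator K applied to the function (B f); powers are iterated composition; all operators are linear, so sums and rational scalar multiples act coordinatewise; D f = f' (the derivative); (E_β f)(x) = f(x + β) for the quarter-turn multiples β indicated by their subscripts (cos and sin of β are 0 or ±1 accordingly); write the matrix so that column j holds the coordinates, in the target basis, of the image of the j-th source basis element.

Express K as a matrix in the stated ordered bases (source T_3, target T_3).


the matrix is [[1, 0, 0, 0, 0, 0, 0]; [0, -1, 1, 0, 0, 0, 0]; [0, -1, -1, 0, 0, 0, 0]; [0, 0, 0, -5, 4, 0, 0]; [0, 0, 0, -4, -5, 0, 0]; [0, 0, 0, 0, 0, -9, 7]; [0, 0, 0, 0, 0, -7, -9]] (rows listed top to bottom)

image of 1: 1
image of cos x: -cos x - sin x
image of sin x: cos x - sin x
image of cos 2x: -5cos 2x - 4sin 2x
image of sin 2x: 4cos 2x - 5sin 2x
image of cos 3x: -9cos 3x - 7sin 3x
image of sin 3x: 7cos 3x - 9sin 3x
each image's coordinates form column j of the matrix


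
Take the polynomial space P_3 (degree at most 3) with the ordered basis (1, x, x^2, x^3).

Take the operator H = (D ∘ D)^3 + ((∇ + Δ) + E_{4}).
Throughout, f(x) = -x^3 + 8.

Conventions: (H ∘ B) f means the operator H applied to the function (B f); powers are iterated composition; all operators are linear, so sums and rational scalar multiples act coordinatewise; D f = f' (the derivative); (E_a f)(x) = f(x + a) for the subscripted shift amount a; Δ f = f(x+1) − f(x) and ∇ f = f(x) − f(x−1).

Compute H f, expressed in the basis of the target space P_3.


D f = -3x^2
D D f = -6x
D (D ∘ D) f = -6
D D (D ∘ D) f = 0
D (D ∘ D) (D ∘ D) f = 0
D D (D ∘ D) (D ∘ D) f = 0
∇ f = -3x^2 + 3x - 1
Δ f = -3x^2 - 3x - 1
(∇ + Δ) f = -6x^2 - 2
E_{4} f = -x^3 - 12x^2 - 48x - 56
((∇ + Δ) + E_{4}) f = -x^3 - 18x^2 - 48x - 58
((D ∘ D)^3 + ((∇ + Δ) + E_{4})) f = -x^3 - 18x^2 - 48x - 58

the result is g(x) = -x^3 - 18x^2 - 48x - 58


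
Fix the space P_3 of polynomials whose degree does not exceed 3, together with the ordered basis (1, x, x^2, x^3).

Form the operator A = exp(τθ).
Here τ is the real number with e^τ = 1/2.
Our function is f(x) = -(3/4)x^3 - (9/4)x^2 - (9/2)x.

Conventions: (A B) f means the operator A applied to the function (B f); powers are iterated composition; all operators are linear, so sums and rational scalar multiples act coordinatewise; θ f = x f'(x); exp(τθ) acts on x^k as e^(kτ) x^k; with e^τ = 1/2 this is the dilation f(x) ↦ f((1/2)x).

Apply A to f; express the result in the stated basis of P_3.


the image equals g(x) = -(3/32)x^3 - (9/16)x^2 - (9/4)x

exp(τθ) x^k = e^(kτ) x^k; with e^τ = 1/2 this sends x^k to (1/2)^k x^k
x ↦ 1/2 x
x^2 ↦ 1/4 x^2
x^3 ↦ 1/8 x^3
applying this coordinatewise to f: exp(τθ) f = -(3/32)x^3 - (9/16)x^2 - (9/4)x


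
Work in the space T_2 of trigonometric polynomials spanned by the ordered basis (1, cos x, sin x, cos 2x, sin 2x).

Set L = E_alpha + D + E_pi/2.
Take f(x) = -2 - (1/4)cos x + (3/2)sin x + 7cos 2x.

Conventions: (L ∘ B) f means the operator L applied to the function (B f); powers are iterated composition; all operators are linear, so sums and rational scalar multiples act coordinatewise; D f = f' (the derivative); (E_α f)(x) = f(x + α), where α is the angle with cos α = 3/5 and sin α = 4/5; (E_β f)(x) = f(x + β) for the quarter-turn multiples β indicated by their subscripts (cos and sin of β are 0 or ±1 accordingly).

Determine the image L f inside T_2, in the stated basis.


E_alpha f = -2 + (21/20)cos x + (11/10)sin x - (49/25)cos 2x - (168/25)sin 2x
D f = (3/2)cos x + (1/4)sin x - 14sin 2x
E_pi/2 f = -2 + (3/2)cos x + (1/4)sin x - 7cos 2x
(E_alpha + D + E_pi/2) f = -4 + (81/20)cos x + (8/5)sin x - (224/25)cos 2x - (518/25)sin 2x

g(x) = -4 + (81/20)cos x + (8/5)sin x - (224/25)cos 2x - (518/25)sin 2x


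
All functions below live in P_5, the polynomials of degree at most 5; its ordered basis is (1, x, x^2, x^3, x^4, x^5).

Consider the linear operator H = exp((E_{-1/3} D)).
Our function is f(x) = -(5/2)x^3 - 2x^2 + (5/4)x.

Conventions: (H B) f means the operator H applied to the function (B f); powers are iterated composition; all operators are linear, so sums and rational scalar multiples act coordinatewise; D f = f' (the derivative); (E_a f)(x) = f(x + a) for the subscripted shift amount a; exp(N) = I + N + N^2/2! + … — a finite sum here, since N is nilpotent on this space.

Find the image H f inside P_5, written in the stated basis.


the result is g(x) = -(5/2)x^3 - (19/2)x^2 - (21/4)x + 9/4

order-1 term: -(15/2)x^2 + x + 7/4
order-2 term: -(15/2)x + 3
order-3 term: -5/2
the series for exp((E_{-1/3} D)) f terminates at order 3
exp((E_{-1/3} D)) f = -(5/2)x^3 - (19/2)x^2 - (21/4)x + 9/4


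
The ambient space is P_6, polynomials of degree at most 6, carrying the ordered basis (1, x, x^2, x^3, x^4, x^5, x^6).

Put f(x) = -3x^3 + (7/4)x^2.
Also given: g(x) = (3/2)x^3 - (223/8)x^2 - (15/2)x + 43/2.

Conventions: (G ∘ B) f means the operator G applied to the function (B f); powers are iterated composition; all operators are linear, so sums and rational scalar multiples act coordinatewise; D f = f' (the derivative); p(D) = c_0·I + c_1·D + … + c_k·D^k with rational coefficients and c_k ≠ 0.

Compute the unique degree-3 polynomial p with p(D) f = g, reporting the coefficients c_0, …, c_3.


D^0 f = -3x^3 + (7/4)x^2
D^1 f = -9x^2 + (7/2)x
D^2 f = -18x + 7/2
D^3 f = -18
matching coefficients of g against c_0 f + c_1 Df + … from the top degree down determines the c_i
solution: c_0 = -1/2, c_1 = 3, c_2 = 1, c_3 = -1

c_0 = -1/2, c_1 = 3, c_2 = 1, c_3 = -1


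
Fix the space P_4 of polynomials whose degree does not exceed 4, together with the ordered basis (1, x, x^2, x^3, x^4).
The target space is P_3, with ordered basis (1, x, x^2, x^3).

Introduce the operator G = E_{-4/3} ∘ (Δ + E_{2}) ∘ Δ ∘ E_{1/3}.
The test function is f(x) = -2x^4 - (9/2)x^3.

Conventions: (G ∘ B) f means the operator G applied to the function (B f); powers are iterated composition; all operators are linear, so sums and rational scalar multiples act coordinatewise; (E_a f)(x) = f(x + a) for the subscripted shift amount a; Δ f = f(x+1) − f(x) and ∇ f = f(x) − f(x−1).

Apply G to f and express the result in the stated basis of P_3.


the result is g(x) = -8x^3 - (147/2)x^2 - (247/2)x - 131/2

E_{1/3} f = -2x^4 - (43/6)x^3 - (35/6)x^2 - (97/54)x - 31/162
Δ E_{1/3} f = -8x^3 - (67/2)x^2 - (247/6)x - 907/54
Δ (Δ ∘ E_{1/3}) f = -24x^2 - 91x - 248/3
E_{2} (Δ ∘ E_{1/3}) f = -8x^3 - (163/2)x^2 - (1627/6)x - 16045/54
(Δ + E_{2}) (Δ ∘ E_{1/3}) f = -8x^3 - (211/2)x^2 - (2173/6)x - 20509/54
E_{-4/3} (Δ + E_{2}) (Δ ∘ E_{1/3}) f = -8x^3 - (147/2)x^2 - (247/2)x - 131/2


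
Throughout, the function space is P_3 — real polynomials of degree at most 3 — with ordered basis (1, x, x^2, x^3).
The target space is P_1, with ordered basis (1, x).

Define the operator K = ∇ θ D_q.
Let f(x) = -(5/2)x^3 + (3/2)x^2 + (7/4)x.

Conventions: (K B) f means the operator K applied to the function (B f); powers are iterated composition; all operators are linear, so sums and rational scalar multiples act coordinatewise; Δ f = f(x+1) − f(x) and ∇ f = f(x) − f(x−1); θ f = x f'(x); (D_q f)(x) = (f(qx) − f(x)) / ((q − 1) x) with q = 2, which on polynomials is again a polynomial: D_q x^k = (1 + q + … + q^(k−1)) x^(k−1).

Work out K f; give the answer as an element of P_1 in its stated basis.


D_q f = -(35/2)x^2 + (9/2)x + 7/4
θ D_q f = -35x^2 + (9/2)x
∇ θ D_q f = -70x + 79/2

the image equals g(x) = -70x + 79/2


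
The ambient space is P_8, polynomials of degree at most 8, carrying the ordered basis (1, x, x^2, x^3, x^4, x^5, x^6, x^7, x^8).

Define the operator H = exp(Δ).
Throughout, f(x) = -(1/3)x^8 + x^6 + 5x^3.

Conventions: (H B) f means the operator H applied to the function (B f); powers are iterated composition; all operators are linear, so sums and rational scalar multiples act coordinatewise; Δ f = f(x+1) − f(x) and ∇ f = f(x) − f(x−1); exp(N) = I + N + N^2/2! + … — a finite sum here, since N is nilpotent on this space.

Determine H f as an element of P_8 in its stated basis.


the result is g(x) = -(1/3)x^8 - (8/3)x^7 - (53/3)x^6 - (262/3)x^5 - 320x^4 - (2597/3)x^3 - (4964/3)x^2 - (5990/3)x - 1152

order-1 term: -(8/3)x^7 - (28/3)x^6 - (38/3)x^5 - (25/3)x^4 + (4/3)x^3 + (62/3)x^2 + (55/3)x + 17/3
order-2 term: -(28/3)x^6 - 56x^5 - (445/3)x^4 - 220x^3 - (553/3)x^2 - 63x + 11/3
order-3 term: -(56/3)x^5 - 140x^4 - (1340/3)x^3 - 750x^2 - (1958/3)x - 227
order-4 term: -(70/3)x^4 - (560/3)x^3 - (1775/3)x^2 - (2620/3)x - 502
order-5 term: -(56/3)x^3 - 140x^2 - (1102/3)x - 335
order-6 term: -(28/3)x^2 - 56x - 263/3
order-7 term: -(8/3)x - 28/3
order-8 term: -1/3
the series for exp(Δ) f terminates at order 8
exp(Δ) f = -(1/3)x^8 - (8/3)x^7 - (53/3)x^6 - (262/3)x^5 - 320x^4 - (2597/3)x^3 - (4964/3)x^2 - (5990/3)x - 1152


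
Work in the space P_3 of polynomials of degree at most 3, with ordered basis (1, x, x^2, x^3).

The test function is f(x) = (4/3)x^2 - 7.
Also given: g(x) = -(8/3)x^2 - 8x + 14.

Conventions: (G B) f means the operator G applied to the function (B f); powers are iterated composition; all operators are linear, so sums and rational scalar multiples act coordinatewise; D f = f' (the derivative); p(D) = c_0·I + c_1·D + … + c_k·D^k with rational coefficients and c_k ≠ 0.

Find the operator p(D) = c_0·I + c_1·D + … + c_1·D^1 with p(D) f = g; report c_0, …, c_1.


p(D) = -2·I − 3·D, i.e. c_0 = -2, c_1 = -3

D^0 f = (4/3)x^2 - 7
D^1 f = (8/3)x
matching coefficients of g against c_0 f + c_1 Df + … from the top degree down determines the c_i
solution: c_0 = -2, c_1 = -3


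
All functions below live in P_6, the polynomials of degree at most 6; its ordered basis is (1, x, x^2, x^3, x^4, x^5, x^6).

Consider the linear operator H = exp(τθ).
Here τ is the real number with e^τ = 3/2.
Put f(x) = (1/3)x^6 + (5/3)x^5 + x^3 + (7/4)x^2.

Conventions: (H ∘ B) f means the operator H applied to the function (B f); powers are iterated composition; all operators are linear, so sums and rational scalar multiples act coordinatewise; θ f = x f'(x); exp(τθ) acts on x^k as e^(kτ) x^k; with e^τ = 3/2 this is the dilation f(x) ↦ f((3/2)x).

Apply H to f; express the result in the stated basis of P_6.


exp(τθ) x^k = e^(kτ) x^k; with e^τ = 3/2 this sends x^k to (3/2)^k x^k
x^2 ↦ 9/4 x^2
x^3 ↦ 27/8 x^3
x^5 ↦ 243/32 x^5
x^6 ↦ 729/64 x^6
applying this coordinatewise to f: exp(τθ) f = (243/64)x^6 + (405/32)x^5 + (27/8)x^3 + (63/16)x^2

the result is g(x) = (243/64)x^6 + (405/32)x^5 + (27/8)x^3 + (63/16)x^2


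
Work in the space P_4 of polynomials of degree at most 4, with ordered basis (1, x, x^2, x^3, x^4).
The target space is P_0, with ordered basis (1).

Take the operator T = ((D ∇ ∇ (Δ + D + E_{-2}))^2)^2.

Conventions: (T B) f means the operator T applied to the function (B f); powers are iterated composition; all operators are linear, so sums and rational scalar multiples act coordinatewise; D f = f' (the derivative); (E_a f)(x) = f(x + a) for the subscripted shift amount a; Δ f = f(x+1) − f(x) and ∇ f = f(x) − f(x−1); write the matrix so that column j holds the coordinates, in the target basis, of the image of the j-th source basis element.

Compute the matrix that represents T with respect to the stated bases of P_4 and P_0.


the matrix is [[0, 0, 0, 0, 0]] (rows listed top to bottom)

image of 1: 0
image of x: 0
image of x^2: 0
image of x^3: 0
image of x^4: 0
each image's coordinates form column j of the matrix


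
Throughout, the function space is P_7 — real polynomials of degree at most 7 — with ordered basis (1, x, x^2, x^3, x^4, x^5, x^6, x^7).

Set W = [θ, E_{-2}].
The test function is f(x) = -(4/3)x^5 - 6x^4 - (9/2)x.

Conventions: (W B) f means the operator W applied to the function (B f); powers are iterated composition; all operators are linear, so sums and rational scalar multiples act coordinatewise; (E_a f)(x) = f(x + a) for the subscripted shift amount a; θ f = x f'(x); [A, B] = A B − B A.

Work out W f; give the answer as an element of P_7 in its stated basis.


the image equals g(x) = -(40/3)x^4 + (176/3)x^3 - 32x^2 - (448/3)x + 485/3

E_{-2} f = -(4/3)x^5 + (22/3)x^4 - (16/3)x^3 - (112/3)x^2 + (485/6)x - 133/3
θ E_{-2} f = -(20/3)x^5 + (88/3)x^4 - 16x^3 - (224/3)x^2 + (485/6)x
θ f = -(20/3)x^5 - 24x^4 - (9/2)x
E_{-2} θ f = -(20/3)x^5 + (128/3)x^4 - (224/3)x^3 - (128/3)x^2 + (1381/6)x - 485/3
[θ, E_{-2}] f = -(40/3)x^4 + (176/3)x^3 - 32x^2 - (448/3)x + 485/3


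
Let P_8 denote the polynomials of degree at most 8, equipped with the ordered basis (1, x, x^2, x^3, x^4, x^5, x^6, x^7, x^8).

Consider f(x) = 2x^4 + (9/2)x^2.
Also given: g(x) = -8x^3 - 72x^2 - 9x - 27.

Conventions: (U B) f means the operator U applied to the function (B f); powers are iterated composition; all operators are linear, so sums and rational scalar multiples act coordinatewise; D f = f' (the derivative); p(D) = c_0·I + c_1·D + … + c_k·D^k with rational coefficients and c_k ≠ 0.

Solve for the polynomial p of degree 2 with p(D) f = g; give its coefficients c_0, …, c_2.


D^0 f = 2x^4 + (9/2)x^2
D^1 f = 8x^3 + 9x
D^2 f = 24x^2 + 9
matching coefficients of g against c_0 f + c_1 Df + … from the top degree down determines the c_i
solution: c_0 = 0, c_1 = -1, c_2 = -3

p(D) = -D − 3·D^2, i.e. c_0 = 0, c_1 = -1, c_2 = -3


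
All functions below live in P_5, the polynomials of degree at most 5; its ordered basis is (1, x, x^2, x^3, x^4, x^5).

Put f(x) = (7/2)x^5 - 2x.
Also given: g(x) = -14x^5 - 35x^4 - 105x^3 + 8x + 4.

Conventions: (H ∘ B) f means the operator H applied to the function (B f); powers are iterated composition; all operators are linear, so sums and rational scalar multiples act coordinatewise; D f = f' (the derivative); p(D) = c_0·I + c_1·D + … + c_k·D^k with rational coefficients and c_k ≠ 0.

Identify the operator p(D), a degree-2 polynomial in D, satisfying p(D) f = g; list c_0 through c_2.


D^0 f = (7/2)x^5 - 2x
D^1 f = (35/2)x^4 - 2
D^2 f = 70x^3
matching coefficients of g against c_0 f + c_1 Df + … from the top degree down determines the c_i
solution: c_0 = -4, c_1 = -2, c_2 = -3/2

c_0 = -4, c_1 = -2, c_2 = -3/2


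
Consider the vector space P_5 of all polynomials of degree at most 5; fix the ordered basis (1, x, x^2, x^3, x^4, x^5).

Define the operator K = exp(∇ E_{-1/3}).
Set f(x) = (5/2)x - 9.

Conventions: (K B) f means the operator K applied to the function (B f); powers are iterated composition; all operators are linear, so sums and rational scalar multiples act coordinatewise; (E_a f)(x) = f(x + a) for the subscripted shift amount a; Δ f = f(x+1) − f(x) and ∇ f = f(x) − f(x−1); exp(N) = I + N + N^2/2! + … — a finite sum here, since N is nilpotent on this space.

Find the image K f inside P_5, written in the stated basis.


g(x) = (5/2)x - 13/2

order-1 term: 5/2
the series for exp(∇ E_{-1/3}) f terminates at order 1
exp(∇ E_{-1/3}) f = (5/2)x - 13/2


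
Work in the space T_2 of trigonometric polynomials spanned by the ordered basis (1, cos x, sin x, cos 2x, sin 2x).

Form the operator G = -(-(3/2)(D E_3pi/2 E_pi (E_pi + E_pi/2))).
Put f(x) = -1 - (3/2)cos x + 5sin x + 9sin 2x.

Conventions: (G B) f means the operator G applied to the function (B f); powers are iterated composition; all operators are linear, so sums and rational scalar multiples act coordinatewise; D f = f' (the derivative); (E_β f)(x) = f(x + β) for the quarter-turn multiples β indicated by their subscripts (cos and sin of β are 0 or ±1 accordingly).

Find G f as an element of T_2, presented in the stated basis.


the result is g(x) = -(39/4)cos x + (21/4)sin x

E_pi f = -1 + (3/2)cos x - 5sin x + 9sin 2x
E_pi/2 f = -1 + 5cos x + (3/2)sin x - 9sin 2x
(E_pi + E_pi/2) f = -2 + (13/2)cos x - (7/2)sin x
E_pi (E_pi + E_pi/2) f = -2 - (13/2)cos x + (7/2)sin x
E_3pi/2 E_pi (E_pi + E_pi/2) f = -2 - (7/2)cos x - (13/2)sin x
D E_3pi/2 E_pi (E_pi + E_pi/2) f = -(13/2)cos x + (7/2)sin x
(-(3/2)(D E_3pi/2 E_pi (E_pi + E_pi/2))) f = (39/4)cos x - (21/4)sin x
(-(-(3/2)(D E_3pi/2 E_pi (E_pi + E_pi/2)))) f = -(39/4)cos x + (21/4)sin x


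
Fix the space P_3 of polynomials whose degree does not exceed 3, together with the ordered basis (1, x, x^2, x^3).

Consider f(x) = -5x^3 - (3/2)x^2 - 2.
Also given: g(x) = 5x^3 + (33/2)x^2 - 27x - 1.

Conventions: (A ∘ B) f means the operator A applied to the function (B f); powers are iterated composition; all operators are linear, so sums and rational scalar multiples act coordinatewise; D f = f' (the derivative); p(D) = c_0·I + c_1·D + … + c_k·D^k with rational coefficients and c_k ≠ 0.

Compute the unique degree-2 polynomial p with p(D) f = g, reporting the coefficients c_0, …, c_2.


p(D) = -I − D + D^2, i.e. c_0 = -1, c_1 = -1, c_2 = 1

D^0 f = -5x^3 - (3/2)x^2 - 2
D^1 f = -15x^2 - 3x
D^2 f = -30x - 3
matching coefficients of g against c_0 f + c_1 Df + … from the top degree down determines the c_i
solution: c_0 = -1, c_1 = -1, c_2 = 1


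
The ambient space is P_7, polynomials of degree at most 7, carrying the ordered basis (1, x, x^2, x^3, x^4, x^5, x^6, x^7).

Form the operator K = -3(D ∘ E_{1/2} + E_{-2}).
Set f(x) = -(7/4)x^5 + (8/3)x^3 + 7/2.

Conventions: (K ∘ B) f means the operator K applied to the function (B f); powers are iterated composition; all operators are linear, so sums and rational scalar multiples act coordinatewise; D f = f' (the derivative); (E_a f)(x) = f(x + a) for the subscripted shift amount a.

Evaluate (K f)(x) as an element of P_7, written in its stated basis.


E_{1/2} f = -(7/4)x^5 - (35/8)x^4 - (41/24)x^3 + (29/16)x^2 + (93/64)x + 1451/384
D E_{1/2} f = -(35/4)x^4 - (35/2)x^3 - (41/8)x^2 + (29/8)x + 93/64
E_{-2} f = -(7/4)x^5 + (35/2)x^4 - (202/3)x^3 + 124x^2 - 108x + 229/6
(D ∘ E_{1/2} + E_{-2}) f = -(7/4)x^5 + (35/4)x^4 - (509/6)x^3 + (951/8)x^2 - (835/8)x + 7607/192
(-3(D ∘ E_{1/2} + E_{-2})) f = (21/4)x^5 - (105/4)x^4 + (509/2)x^3 - (2853/8)x^2 + (2505/8)x - 7607/64

g(x) = (21/4)x^5 - (105/4)x^4 + (509/2)x^3 - (2853/8)x^2 + (2505/8)x - 7607/64


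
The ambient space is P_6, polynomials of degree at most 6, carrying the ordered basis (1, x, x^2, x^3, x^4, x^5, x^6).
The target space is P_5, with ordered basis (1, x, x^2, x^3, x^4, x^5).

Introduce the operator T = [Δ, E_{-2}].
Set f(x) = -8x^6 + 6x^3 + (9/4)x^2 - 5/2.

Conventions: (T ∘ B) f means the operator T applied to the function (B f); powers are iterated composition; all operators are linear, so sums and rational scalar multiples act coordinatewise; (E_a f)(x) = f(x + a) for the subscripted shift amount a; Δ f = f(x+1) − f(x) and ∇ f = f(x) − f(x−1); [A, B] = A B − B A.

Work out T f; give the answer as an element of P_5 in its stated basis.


E_{-2} f = -8x^6 + 96x^5 - 480x^4 + 1286x^3 - (7815/4)x^2 + 1599x - 1107/2
Δ E_{-2} f = -48x^5 + 360x^4 - 1120x^3 + 1818x^2 - (3075/2)x + 2157/4
Δ f = -48x^5 - 120x^4 - 160x^3 - 102x^2 - (51/2)x + 1/4
E_{-2} Δ f = -48x^5 + 360x^4 - 1120x^3 + 1818x^2 - (3075/2)x + 2157/4
[Δ, E_{-2}] f = 0

g(x) = 0


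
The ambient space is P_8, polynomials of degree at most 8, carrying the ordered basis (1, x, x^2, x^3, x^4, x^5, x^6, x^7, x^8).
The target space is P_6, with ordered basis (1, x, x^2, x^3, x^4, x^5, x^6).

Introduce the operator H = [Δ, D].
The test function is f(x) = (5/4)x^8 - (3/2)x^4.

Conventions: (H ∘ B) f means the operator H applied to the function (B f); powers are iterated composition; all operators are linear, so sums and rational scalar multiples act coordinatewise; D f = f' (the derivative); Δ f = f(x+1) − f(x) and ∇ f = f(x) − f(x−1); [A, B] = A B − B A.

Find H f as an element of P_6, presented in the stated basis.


g(x) = 0

D f = 10x^7 - 6x^3
Δ D f = 70x^6 + 210x^5 + 350x^4 + 350x^3 + 192x^2 + 52x + 4
Δ f = 10x^7 + 35x^6 + 70x^5 + (175/2)x^4 + 64x^3 + 26x^2 + 4x - 1/4
D Δ f = 70x^6 + 210x^5 + 350x^4 + 350x^3 + 192x^2 + 52x + 4
[Δ, D] f = 0


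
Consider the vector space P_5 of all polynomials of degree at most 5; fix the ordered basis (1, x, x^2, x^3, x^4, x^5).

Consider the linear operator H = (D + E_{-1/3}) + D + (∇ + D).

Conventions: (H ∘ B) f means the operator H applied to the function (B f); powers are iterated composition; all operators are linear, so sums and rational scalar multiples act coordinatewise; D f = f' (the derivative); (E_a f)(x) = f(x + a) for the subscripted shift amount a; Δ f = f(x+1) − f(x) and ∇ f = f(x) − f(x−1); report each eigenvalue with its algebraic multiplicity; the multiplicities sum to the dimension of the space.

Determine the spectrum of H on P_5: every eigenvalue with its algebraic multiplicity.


image of 1: 1
image of x: x + 11/3
image of x^2: x^2 + (22/3)x - 8/9
image of x^3: x^3 + 11x^2 - (8/3)x + 26/27
image of x^4: x^4 + (44/3)x^3 - (16/3)x^2 + (104/27)x - 80/81
image of x^5: x^5 + (55/3)x^4 - (80/9)x^3 + (260/27)x^2 - (400/81)x + 242/243
the matrix is upper triangular; its diagonal is (1, 1, 1, 1, 1, 1)
for a triangular matrix the eigenvalues are the diagonal entries, with algebraic multiplicity their repetition count

λ = 1 (multiplicity 6)


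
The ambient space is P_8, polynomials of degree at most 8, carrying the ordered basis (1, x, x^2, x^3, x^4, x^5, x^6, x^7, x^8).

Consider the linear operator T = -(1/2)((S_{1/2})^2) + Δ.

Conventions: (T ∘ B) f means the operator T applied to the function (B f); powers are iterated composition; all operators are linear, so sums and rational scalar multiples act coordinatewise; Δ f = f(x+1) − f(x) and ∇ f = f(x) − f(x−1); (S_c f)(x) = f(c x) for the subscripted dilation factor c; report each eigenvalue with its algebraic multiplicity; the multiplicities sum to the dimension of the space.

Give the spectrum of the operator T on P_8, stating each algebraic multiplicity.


λ = -1/2 (multiplicity 1), λ = -1/8 (multiplicity 1), λ = -1/32 (multiplicity 1), λ = -1/128 (multiplicity 1), λ = -1/512 (multiplicity 1), λ = -1/2048 (multiplicity 1), λ = -1/8192 (multiplicity 1), λ = -1/32768 (multiplicity 1), λ = -1/131072 (multiplicity 1)

image of 1: -1/2
image of x: -(1/8)x + 1
image of x^2: -(1/32)x^2 + 2x + 1
image of x^3: -(1/128)x^3 + 3x^2 + 3x + 1
image of x^4: -(1/512)x^4 + 4x^3 + 6x^2 + 4x + 1
image of x^5: -(1/2048)x^5 + 5x^4 + 10x^3 + 10x^2 + 5x + 1
image of x^6: -(1/8192)x^6 + 6x^5 + 15x^4 + 20x^3 + 15x^2 + 6x + 1
image of x^7: -(1/32768)x^7 + 7x^6 + 21x^5 + 35x^4 + 35x^3 + 21x^2 + 7x + 1
image of x^8: -(1/131072)x^8 + 8x^7 + 28x^6 + 56x^5 + 70x^4 + 56x^3 + 28x^2 + 8x + 1
the matrix is upper triangular; its diagonal is (-1/2, -1/8, -1/32, -1/128, -1/512, -1/2048, -1/8192, -1/32768, -1/131072)
for a triangular matrix the eigenvalues are the diagonal entries, with algebraic multiplicity their repetition count


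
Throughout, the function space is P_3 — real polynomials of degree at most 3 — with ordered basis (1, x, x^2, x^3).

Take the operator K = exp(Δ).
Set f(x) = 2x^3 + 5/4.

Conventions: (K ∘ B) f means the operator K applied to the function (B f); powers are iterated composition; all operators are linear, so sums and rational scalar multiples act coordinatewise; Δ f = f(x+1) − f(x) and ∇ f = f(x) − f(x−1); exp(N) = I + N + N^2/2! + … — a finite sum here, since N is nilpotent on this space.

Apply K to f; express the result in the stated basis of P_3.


order-1 term: 6x^2 + 6x + 2
order-2 term: 6x + 6
order-3 term: 2
the series for exp(Δ) f terminates at order 3
exp(Δ) f = 2x^3 + 6x^2 + 12x + 45/4

g(x) = 2x^3 + 6x^2 + 12x + 45/4


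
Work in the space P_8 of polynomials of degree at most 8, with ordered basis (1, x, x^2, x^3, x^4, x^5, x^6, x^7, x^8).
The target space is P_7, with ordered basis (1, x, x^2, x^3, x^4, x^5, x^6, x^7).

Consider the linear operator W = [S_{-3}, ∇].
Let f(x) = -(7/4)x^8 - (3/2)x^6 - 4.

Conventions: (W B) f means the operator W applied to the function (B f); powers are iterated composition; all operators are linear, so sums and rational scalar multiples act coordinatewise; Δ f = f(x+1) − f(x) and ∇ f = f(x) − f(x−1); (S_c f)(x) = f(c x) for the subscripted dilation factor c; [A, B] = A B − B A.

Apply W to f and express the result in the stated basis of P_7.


∇ f = -14x^7 + 49x^6 - 107x^5 + 145x^4 - 128x^3 + (143/2)x^2 - 23x + 13/4
S_{-3} ∇ f = 30618x^7 + 35721x^6 + 26001x^5 + 11745x^4 + 3456x^3 + (1287/2)x^2 + 69x + 13/4
S_{-3} f = -(45927/4)x^8 - (2187/2)x^6 - 4
∇ S_{-3} f = -91854x^7 + 321489x^6 - 649539x^5 + 820125x^4 - 664848x^3 + (675783/2)x^2 - 98415x + 50301/4
[S_{-3}, ∇] f = 122472x^7 - 285768x^6 + 675540x^5 - 808380x^4 + 668304x^3 - 337248x^2 + 98484x - 12572

g(x) = 122472x^7 - 285768x^6 + 675540x^5 - 808380x^4 + 668304x^3 - 337248x^2 + 98484x - 12572


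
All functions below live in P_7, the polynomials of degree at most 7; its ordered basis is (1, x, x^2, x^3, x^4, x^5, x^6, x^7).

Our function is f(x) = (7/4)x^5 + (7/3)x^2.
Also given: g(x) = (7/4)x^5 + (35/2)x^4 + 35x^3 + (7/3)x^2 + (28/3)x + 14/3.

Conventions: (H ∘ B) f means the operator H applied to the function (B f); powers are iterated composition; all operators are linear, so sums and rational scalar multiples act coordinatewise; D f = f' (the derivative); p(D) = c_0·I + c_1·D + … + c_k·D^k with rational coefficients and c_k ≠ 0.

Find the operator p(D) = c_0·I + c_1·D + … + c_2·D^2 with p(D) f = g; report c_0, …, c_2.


p(D) = I + 2·D + D^2, i.e. c_0 = 1, c_1 = 2, c_2 = 1

D^0 f = (7/4)x^5 + (7/3)x^2
D^1 f = (35/4)x^4 + (14/3)x
D^2 f = 35x^3 + 14/3
matching coefficients of g against c_0 f + c_1 Df + … from the top degree down determines the c_i
solution: c_0 = 1, c_1 = 2, c_2 = 1


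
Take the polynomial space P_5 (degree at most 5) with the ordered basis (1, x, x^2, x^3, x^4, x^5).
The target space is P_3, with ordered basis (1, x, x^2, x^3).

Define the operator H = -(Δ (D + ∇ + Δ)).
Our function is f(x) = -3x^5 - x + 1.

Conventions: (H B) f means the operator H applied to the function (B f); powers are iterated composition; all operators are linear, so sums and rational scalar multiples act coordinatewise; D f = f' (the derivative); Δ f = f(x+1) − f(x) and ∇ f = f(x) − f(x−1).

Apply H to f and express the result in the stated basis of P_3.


D f = -15x^4 - 1
∇ f = -15x^4 + 30x^3 - 30x^2 + 15x - 4
Δ f = -15x^4 - 30x^3 - 30x^2 - 15x - 4
(D + ∇ + Δ) f = -45x^4 - 60x^2 - 9
Δ (D + ∇ + Δ) f = -180x^3 - 270x^2 - 300x - 105
(-(Δ (D + ∇ + Δ))) f = 180x^3 + 270x^2 + 300x + 105

g(x) = 180x^3 + 270x^2 + 300x + 105


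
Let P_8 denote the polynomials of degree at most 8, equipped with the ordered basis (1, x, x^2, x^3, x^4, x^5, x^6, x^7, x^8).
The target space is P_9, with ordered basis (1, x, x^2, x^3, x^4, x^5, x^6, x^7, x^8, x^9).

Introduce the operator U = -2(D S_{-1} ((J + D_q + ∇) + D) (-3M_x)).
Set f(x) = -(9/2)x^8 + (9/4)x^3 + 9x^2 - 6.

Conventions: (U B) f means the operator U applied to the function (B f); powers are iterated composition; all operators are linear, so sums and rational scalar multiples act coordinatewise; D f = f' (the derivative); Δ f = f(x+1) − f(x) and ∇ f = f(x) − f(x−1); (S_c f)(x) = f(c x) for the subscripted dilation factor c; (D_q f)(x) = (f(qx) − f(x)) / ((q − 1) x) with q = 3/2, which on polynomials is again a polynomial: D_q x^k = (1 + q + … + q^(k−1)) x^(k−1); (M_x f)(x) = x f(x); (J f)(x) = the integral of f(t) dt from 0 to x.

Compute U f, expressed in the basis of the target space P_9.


g(x) = -27x^9 - (642033/32)x^7 - 6804x^6 - 13608x^5 - (34047/2)x^4 - 13554x^3 - (119313/16)x^2 - 981x - 135

M_x f = -(9/2)x^9 + (9/4)x^4 + 9x^3 - 6x
(-3M_x) f = (27/2)x^9 - (27/4)x^4 - 27x^3 + 18x
J (-3M_x) f = (27/20)x^10 - (27/20)x^5 - (27/4)x^4 + 9x^2
D_q (-3M_x) f = (517617/512)x^8 - (1755/32)x^3 - (513/4)x^2 + 18
∇ (-3M_x) f = (243/2)x^8 - 486x^7 + 1134x^6 - 1701x^5 + 1701x^4 - 1161x^3 + (891/2)x^2 - (135/2)x + 45/4
(J + D_q + ∇) (-3M_x) f = (27/20)x^10 + (579825/512)x^8 - 486x^7 + 1134x^6 - (34047/20)x^5 + (6777/4)x^4 - (38907/32)x^3 + (1305/4)x^2 - (135/2)x + 117/4
D (-3M_x) f = (243/2)x^8 - 27x^3 - 81x^2 + 18
((J + D_q + ∇) + D) (-3M_x) f = (27/20)x^10 + (642033/512)x^8 - 486x^7 + 1134x^6 - (34047/20)x^5 + (6777/4)x^4 - (39771/32)x^3 + (981/4)x^2 - (135/2)x + 189/4
S_{-1} ((J + D_q + ∇) + D) (-3M_x) f = (27/20)x^10 + (642033/512)x^8 + 486x^7 + 1134x^6 + (34047/20)x^5 + (6777/4)x^4 + (39771/32)x^3 + (981/4)x^2 + (135/2)x + 189/4
D S_{-1} ((J + D_q + ∇) + D) (-3M_x) f = (27/2)x^9 + (642033/64)x^7 + 3402x^6 + 6804x^5 + (34047/4)x^4 + 6777x^3 + (119313/32)x^2 + (981/2)x + 135/2
(-2(D S_{-1} ((J + D_q + ∇) + D) (-3M_x))) f = -27x^9 - (642033/32)x^7 - 6804x^6 - 13608x^5 - (34047/2)x^4 - 13554x^3 - (119313/16)x^2 - 981x - 135
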